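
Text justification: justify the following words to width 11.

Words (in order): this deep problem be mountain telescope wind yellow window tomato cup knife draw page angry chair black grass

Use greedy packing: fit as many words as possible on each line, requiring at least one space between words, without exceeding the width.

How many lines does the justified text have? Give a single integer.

Line 1: ['this', 'deep'] (min_width=9, slack=2)
Line 2: ['problem', 'be'] (min_width=10, slack=1)
Line 3: ['mountain'] (min_width=8, slack=3)
Line 4: ['telescope'] (min_width=9, slack=2)
Line 5: ['wind', 'yellow'] (min_width=11, slack=0)
Line 6: ['window'] (min_width=6, slack=5)
Line 7: ['tomato', 'cup'] (min_width=10, slack=1)
Line 8: ['knife', 'draw'] (min_width=10, slack=1)
Line 9: ['page', 'angry'] (min_width=10, slack=1)
Line 10: ['chair', 'black'] (min_width=11, slack=0)
Line 11: ['grass'] (min_width=5, slack=6)
Total lines: 11

Answer: 11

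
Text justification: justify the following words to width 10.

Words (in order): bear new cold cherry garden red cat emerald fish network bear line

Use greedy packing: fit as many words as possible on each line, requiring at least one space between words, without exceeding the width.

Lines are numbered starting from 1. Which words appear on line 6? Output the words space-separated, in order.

Answer: emerald

Derivation:
Line 1: ['bear', 'new'] (min_width=8, slack=2)
Line 2: ['cold'] (min_width=4, slack=6)
Line 3: ['cherry'] (min_width=6, slack=4)
Line 4: ['garden', 'red'] (min_width=10, slack=0)
Line 5: ['cat'] (min_width=3, slack=7)
Line 6: ['emerald'] (min_width=7, slack=3)
Line 7: ['fish'] (min_width=4, slack=6)
Line 8: ['network'] (min_width=7, slack=3)
Line 9: ['bear', 'line'] (min_width=9, slack=1)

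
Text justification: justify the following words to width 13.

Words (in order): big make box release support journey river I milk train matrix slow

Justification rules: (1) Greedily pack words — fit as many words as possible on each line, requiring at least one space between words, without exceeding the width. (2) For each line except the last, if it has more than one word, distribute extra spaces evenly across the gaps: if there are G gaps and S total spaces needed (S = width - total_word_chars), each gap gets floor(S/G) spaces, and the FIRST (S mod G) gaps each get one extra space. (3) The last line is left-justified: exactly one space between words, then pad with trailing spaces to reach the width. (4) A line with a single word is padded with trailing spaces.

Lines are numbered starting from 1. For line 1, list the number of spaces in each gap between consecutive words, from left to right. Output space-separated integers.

Line 1: ['big', 'make', 'box'] (min_width=12, slack=1)
Line 2: ['release'] (min_width=7, slack=6)
Line 3: ['support'] (min_width=7, slack=6)
Line 4: ['journey', 'river'] (min_width=13, slack=0)
Line 5: ['I', 'milk', 'train'] (min_width=12, slack=1)
Line 6: ['matrix', 'slow'] (min_width=11, slack=2)

Answer: 2 1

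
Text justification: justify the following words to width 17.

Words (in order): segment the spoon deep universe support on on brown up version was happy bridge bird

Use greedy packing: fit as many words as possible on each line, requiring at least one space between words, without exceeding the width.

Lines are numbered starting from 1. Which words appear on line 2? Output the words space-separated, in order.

Answer: deep universe

Derivation:
Line 1: ['segment', 'the', 'spoon'] (min_width=17, slack=0)
Line 2: ['deep', 'universe'] (min_width=13, slack=4)
Line 3: ['support', 'on', 'on'] (min_width=13, slack=4)
Line 4: ['brown', 'up', 'version'] (min_width=16, slack=1)
Line 5: ['was', 'happy', 'bridge'] (min_width=16, slack=1)
Line 6: ['bird'] (min_width=4, slack=13)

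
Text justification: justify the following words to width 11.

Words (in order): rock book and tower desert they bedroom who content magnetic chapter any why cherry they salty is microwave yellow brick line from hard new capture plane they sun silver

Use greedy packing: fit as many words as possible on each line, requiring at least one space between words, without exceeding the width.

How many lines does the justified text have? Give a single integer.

Answer: 17

Derivation:
Line 1: ['rock', 'book'] (min_width=9, slack=2)
Line 2: ['and', 'tower'] (min_width=9, slack=2)
Line 3: ['desert', 'they'] (min_width=11, slack=0)
Line 4: ['bedroom', 'who'] (min_width=11, slack=0)
Line 5: ['content'] (min_width=7, slack=4)
Line 6: ['magnetic'] (min_width=8, slack=3)
Line 7: ['chapter', 'any'] (min_width=11, slack=0)
Line 8: ['why', 'cherry'] (min_width=10, slack=1)
Line 9: ['they', 'salty'] (min_width=10, slack=1)
Line 10: ['is'] (min_width=2, slack=9)
Line 11: ['microwave'] (min_width=9, slack=2)
Line 12: ['yellow'] (min_width=6, slack=5)
Line 13: ['brick', 'line'] (min_width=10, slack=1)
Line 14: ['from', 'hard'] (min_width=9, slack=2)
Line 15: ['new', 'capture'] (min_width=11, slack=0)
Line 16: ['plane', 'they'] (min_width=10, slack=1)
Line 17: ['sun', 'silver'] (min_width=10, slack=1)
Total lines: 17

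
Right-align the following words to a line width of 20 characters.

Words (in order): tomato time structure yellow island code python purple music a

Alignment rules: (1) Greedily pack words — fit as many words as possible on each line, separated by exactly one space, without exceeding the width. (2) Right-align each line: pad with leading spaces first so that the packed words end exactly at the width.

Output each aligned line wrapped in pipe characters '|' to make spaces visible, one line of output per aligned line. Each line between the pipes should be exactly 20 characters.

Answer: |         tomato time|
|    structure yellow|
|  island code python|
|      purple music a|

Derivation:
Line 1: ['tomato', 'time'] (min_width=11, slack=9)
Line 2: ['structure', 'yellow'] (min_width=16, slack=4)
Line 3: ['island', 'code', 'python'] (min_width=18, slack=2)
Line 4: ['purple', 'music', 'a'] (min_width=14, slack=6)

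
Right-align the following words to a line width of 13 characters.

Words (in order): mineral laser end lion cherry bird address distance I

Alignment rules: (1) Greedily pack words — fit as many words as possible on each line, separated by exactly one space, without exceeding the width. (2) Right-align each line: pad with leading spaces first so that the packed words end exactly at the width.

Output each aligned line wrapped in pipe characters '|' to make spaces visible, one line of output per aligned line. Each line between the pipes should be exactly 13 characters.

Line 1: ['mineral', 'laser'] (min_width=13, slack=0)
Line 2: ['end', 'lion'] (min_width=8, slack=5)
Line 3: ['cherry', 'bird'] (min_width=11, slack=2)
Line 4: ['address'] (min_width=7, slack=6)
Line 5: ['distance', 'I'] (min_width=10, slack=3)

Answer: |mineral laser|
|     end lion|
|  cherry bird|
|      address|
|   distance I|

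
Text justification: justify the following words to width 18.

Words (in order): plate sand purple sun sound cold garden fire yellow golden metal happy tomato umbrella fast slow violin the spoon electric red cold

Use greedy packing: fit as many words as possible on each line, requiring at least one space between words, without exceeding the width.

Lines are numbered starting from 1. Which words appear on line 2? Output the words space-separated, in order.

Answer: sun sound cold

Derivation:
Line 1: ['plate', 'sand', 'purple'] (min_width=17, slack=1)
Line 2: ['sun', 'sound', 'cold'] (min_width=14, slack=4)
Line 3: ['garden', 'fire', 'yellow'] (min_width=18, slack=0)
Line 4: ['golden', 'metal', 'happy'] (min_width=18, slack=0)
Line 5: ['tomato', 'umbrella'] (min_width=15, slack=3)
Line 6: ['fast', 'slow', 'violin'] (min_width=16, slack=2)
Line 7: ['the', 'spoon', 'electric'] (min_width=18, slack=0)
Line 8: ['red', 'cold'] (min_width=8, slack=10)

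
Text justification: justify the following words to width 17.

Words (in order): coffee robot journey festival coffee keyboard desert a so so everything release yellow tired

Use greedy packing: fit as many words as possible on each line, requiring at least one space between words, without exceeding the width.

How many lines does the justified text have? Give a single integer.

Line 1: ['coffee', 'robot'] (min_width=12, slack=5)
Line 2: ['journey', 'festival'] (min_width=16, slack=1)
Line 3: ['coffee', 'keyboard'] (min_width=15, slack=2)
Line 4: ['desert', 'a', 'so', 'so'] (min_width=14, slack=3)
Line 5: ['everything'] (min_width=10, slack=7)
Line 6: ['release', 'yellow'] (min_width=14, slack=3)
Line 7: ['tired'] (min_width=5, slack=12)
Total lines: 7

Answer: 7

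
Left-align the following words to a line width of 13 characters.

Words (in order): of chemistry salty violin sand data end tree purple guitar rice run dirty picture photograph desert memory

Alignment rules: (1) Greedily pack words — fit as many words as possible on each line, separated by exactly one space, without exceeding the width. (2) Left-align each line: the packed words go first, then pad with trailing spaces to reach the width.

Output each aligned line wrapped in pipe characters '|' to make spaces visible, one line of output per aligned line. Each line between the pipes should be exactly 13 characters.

Line 1: ['of', 'chemistry'] (min_width=12, slack=1)
Line 2: ['salty', 'violin'] (min_width=12, slack=1)
Line 3: ['sand', 'data', 'end'] (min_width=13, slack=0)
Line 4: ['tree', 'purple'] (min_width=11, slack=2)
Line 5: ['guitar', 'rice'] (min_width=11, slack=2)
Line 6: ['run', 'dirty'] (min_width=9, slack=4)
Line 7: ['picture'] (min_width=7, slack=6)
Line 8: ['photograph'] (min_width=10, slack=3)
Line 9: ['desert', 'memory'] (min_width=13, slack=0)

Answer: |of chemistry |
|salty violin |
|sand data end|
|tree purple  |
|guitar rice  |
|run dirty    |
|picture      |
|photograph   |
|desert memory|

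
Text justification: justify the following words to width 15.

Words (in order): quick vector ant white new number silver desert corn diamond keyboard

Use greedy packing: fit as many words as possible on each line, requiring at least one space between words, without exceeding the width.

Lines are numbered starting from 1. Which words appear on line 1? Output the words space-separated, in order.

Answer: quick vector

Derivation:
Line 1: ['quick', 'vector'] (min_width=12, slack=3)
Line 2: ['ant', 'white', 'new'] (min_width=13, slack=2)
Line 3: ['number', 'silver'] (min_width=13, slack=2)
Line 4: ['desert', 'corn'] (min_width=11, slack=4)
Line 5: ['diamond'] (min_width=7, slack=8)
Line 6: ['keyboard'] (min_width=8, slack=7)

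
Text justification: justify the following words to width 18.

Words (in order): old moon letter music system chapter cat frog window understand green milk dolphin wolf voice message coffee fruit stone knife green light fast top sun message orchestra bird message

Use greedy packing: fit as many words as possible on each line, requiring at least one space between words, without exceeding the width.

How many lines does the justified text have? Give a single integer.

Answer: 11

Derivation:
Line 1: ['old', 'moon', 'letter'] (min_width=15, slack=3)
Line 2: ['music', 'system'] (min_width=12, slack=6)
Line 3: ['chapter', 'cat', 'frog'] (min_width=16, slack=2)
Line 4: ['window', 'understand'] (min_width=17, slack=1)
Line 5: ['green', 'milk', 'dolphin'] (min_width=18, slack=0)
Line 6: ['wolf', 'voice', 'message'] (min_width=18, slack=0)
Line 7: ['coffee', 'fruit', 'stone'] (min_width=18, slack=0)
Line 8: ['knife', 'green', 'light'] (min_width=17, slack=1)
Line 9: ['fast', 'top', 'sun'] (min_width=12, slack=6)
Line 10: ['message', 'orchestra'] (min_width=17, slack=1)
Line 11: ['bird', 'message'] (min_width=12, slack=6)
Total lines: 11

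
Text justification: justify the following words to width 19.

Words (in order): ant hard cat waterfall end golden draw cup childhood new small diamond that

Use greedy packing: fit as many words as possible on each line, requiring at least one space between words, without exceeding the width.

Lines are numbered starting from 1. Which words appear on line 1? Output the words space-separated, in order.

Line 1: ['ant', 'hard', 'cat'] (min_width=12, slack=7)
Line 2: ['waterfall', 'end'] (min_width=13, slack=6)
Line 3: ['golden', 'draw', 'cup'] (min_width=15, slack=4)
Line 4: ['childhood', 'new', 'small'] (min_width=19, slack=0)
Line 5: ['diamond', 'that'] (min_width=12, slack=7)

Answer: ant hard cat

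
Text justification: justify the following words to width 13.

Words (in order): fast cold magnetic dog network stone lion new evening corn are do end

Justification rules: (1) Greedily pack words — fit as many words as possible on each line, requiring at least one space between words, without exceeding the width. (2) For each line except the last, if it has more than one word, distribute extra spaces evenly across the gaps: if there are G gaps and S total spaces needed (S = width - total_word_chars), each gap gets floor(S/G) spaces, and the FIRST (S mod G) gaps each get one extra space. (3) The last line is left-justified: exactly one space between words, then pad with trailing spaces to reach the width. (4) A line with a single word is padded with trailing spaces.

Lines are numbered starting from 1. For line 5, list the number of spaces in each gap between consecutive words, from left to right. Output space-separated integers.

Line 1: ['fast', 'cold'] (min_width=9, slack=4)
Line 2: ['magnetic', 'dog'] (min_width=12, slack=1)
Line 3: ['network', 'stone'] (min_width=13, slack=0)
Line 4: ['lion', 'new'] (min_width=8, slack=5)
Line 5: ['evening', 'corn'] (min_width=12, slack=1)
Line 6: ['are', 'do', 'end'] (min_width=10, slack=3)

Answer: 2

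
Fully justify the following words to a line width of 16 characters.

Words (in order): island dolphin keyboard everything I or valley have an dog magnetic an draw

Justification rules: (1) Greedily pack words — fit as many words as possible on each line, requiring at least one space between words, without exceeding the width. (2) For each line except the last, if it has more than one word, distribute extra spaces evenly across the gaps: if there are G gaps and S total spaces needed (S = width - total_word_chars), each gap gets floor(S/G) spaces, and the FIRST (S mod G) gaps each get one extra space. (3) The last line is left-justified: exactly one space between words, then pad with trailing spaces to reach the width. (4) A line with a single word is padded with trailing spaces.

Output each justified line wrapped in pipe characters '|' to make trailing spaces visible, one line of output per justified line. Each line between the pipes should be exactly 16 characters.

Line 1: ['island', 'dolphin'] (min_width=14, slack=2)
Line 2: ['keyboard'] (min_width=8, slack=8)
Line 3: ['everything', 'I', 'or'] (min_width=15, slack=1)
Line 4: ['valley', 'have', 'an'] (min_width=14, slack=2)
Line 5: ['dog', 'magnetic', 'an'] (min_width=15, slack=1)
Line 6: ['draw'] (min_width=4, slack=12)

Answer: |island   dolphin|
|keyboard        |
|everything  I or|
|valley  have  an|
|dog  magnetic an|
|draw            |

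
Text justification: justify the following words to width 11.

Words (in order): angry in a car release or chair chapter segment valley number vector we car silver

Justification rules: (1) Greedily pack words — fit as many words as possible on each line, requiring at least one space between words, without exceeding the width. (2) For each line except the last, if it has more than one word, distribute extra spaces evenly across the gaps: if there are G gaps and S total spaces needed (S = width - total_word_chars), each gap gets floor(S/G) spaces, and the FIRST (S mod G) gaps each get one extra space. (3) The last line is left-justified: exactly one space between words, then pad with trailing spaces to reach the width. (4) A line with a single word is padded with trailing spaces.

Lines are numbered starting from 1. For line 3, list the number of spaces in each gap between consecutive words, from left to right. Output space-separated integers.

Line 1: ['angry', 'in', 'a'] (min_width=10, slack=1)
Line 2: ['car', 'release'] (min_width=11, slack=0)
Line 3: ['or', 'chair'] (min_width=8, slack=3)
Line 4: ['chapter'] (min_width=7, slack=4)
Line 5: ['segment'] (min_width=7, slack=4)
Line 6: ['valley'] (min_width=6, slack=5)
Line 7: ['number'] (min_width=6, slack=5)
Line 8: ['vector', 'we'] (min_width=9, slack=2)
Line 9: ['car', 'silver'] (min_width=10, slack=1)

Answer: 4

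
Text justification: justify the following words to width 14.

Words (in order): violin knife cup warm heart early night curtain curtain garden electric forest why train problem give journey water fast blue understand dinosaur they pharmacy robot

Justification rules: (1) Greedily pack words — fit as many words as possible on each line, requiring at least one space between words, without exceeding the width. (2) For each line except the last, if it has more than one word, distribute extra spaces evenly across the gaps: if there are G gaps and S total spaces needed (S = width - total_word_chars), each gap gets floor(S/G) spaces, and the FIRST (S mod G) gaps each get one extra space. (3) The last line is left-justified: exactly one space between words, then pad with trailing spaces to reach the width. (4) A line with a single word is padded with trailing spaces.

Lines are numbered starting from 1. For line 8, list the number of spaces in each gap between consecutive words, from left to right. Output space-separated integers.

Line 1: ['violin', 'knife'] (min_width=12, slack=2)
Line 2: ['cup', 'warm', 'heart'] (min_width=14, slack=0)
Line 3: ['early', 'night'] (min_width=11, slack=3)
Line 4: ['curtain'] (min_width=7, slack=7)
Line 5: ['curtain', 'garden'] (min_width=14, slack=0)
Line 6: ['electric'] (min_width=8, slack=6)
Line 7: ['forest', 'why'] (min_width=10, slack=4)
Line 8: ['train', 'problem'] (min_width=13, slack=1)
Line 9: ['give', 'journey'] (min_width=12, slack=2)
Line 10: ['water', 'fast'] (min_width=10, slack=4)
Line 11: ['blue'] (min_width=4, slack=10)
Line 12: ['understand'] (min_width=10, slack=4)
Line 13: ['dinosaur', 'they'] (min_width=13, slack=1)
Line 14: ['pharmacy', 'robot'] (min_width=14, slack=0)

Answer: 2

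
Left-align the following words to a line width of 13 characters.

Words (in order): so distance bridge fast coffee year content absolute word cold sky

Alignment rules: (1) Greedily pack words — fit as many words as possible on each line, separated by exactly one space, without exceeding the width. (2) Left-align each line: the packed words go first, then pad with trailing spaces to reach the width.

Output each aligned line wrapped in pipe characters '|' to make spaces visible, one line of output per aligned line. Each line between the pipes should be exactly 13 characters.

Line 1: ['so', 'distance'] (min_width=11, slack=2)
Line 2: ['bridge', 'fast'] (min_width=11, slack=2)
Line 3: ['coffee', 'year'] (min_width=11, slack=2)
Line 4: ['content'] (min_width=7, slack=6)
Line 5: ['absolute', 'word'] (min_width=13, slack=0)
Line 6: ['cold', 'sky'] (min_width=8, slack=5)

Answer: |so distance  |
|bridge fast  |
|coffee year  |
|content      |
|absolute word|
|cold sky     |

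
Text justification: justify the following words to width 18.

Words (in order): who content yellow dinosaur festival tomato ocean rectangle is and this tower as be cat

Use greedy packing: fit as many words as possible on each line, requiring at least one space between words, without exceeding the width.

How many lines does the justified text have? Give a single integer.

Answer: 6

Derivation:
Line 1: ['who', 'content', 'yellow'] (min_width=18, slack=0)
Line 2: ['dinosaur', 'festival'] (min_width=17, slack=1)
Line 3: ['tomato', 'ocean'] (min_width=12, slack=6)
Line 4: ['rectangle', 'is', 'and'] (min_width=16, slack=2)
Line 5: ['this', 'tower', 'as', 'be'] (min_width=16, slack=2)
Line 6: ['cat'] (min_width=3, slack=15)
Total lines: 6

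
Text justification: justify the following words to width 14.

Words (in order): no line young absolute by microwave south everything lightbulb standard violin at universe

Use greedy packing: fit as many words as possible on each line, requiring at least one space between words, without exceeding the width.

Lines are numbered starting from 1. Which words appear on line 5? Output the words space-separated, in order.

Line 1: ['no', 'line', 'young'] (min_width=13, slack=1)
Line 2: ['absolute', 'by'] (min_width=11, slack=3)
Line 3: ['microwave'] (min_width=9, slack=5)
Line 4: ['south'] (min_width=5, slack=9)
Line 5: ['everything'] (min_width=10, slack=4)
Line 6: ['lightbulb'] (min_width=9, slack=5)
Line 7: ['standard'] (min_width=8, slack=6)
Line 8: ['violin', 'at'] (min_width=9, slack=5)
Line 9: ['universe'] (min_width=8, slack=6)

Answer: everything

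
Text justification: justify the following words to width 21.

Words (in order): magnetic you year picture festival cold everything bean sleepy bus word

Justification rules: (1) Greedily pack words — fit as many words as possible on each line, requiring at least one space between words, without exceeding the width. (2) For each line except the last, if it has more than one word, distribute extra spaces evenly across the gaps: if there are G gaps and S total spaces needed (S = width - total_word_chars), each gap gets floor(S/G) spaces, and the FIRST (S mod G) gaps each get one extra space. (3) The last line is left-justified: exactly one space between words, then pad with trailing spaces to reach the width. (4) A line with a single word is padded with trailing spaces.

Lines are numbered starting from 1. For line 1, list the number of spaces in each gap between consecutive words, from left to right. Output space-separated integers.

Answer: 3 3

Derivation:
Line 1: ['magnetic', 'you', 'year'] (min_width=17, slack=4)
Line 2: ['picture', 'festival', 'cold'] (min_width=21, slack=0)
Line 3: ['everything', 'bean'] (min_width=15, slack=6)
Line 4: ['sleepy', 'bus', 'word'] (min_width=15, slack=6)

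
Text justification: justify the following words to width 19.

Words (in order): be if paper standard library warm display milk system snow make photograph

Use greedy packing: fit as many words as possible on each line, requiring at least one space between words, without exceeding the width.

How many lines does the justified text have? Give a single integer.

Line 1: ['be', 'if', 'paper'] (min_width=11, slack=8)
Line 2: ['standard', 'library'] (min_width=16, slack=3)
Line 3: ['warm', 'display', 'milk'] (min_width=17, slack=2)
Line 4: ['system', 'snow', 'make'] (min_width=16, slack=3)
Line 5: ['photograph'] (min_width=10, slack=9)
Total lines: 5

Answer: 5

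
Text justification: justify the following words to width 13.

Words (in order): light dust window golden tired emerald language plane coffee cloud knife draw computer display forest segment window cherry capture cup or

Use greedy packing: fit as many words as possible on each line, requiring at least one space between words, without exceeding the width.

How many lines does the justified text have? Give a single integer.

Answer: 13

Derivation:
Line 1: ['light', 'dust'] (min_width=10, slack=3)
Line 2: ['window', 'golden'] (min_width=13, slack=0)
Line 3: ['tired', 'emerald'] (min_width=13, slack=0)
Line 4: ['language'] (min_width=8, slack=5)
Line 5: ['plane', 'coffee'] (min_width=12, slack=1)
Line 6: ['cloud', 'knife'] (min_width=11, slack=2)
Line 7: ['draw', 'computer'] (min_width=13, slack=0)
Line 8: ['display'] (min_width=7, slack=6)
Line 9: ['forest'] (min_width=6, slack=7)
Line 10: ['segment'] (min_width=7, slack=6)
Line 11: ['window', 'cherry'] (min_width=13, slack=0)
Line 12: ['capture', 'cup'] (min_width=11, slack=2)
Line 13: ['or'] (min_width=2, slack=11)
Total lines: 13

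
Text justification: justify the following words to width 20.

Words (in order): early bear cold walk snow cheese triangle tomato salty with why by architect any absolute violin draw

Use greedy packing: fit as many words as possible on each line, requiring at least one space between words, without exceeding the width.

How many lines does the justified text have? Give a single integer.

Line 1: ['early', 'bear', 'cold', 'walk'] (min_width=20, slack=0)
Line 2: ['snow', 'cheese', 'triangle'] (min_width=20, slack=0)
Line 3: ['tomato', 'salty', 'with'] (min_width=17, slack=3)
Line 4: ['why', 'by', 'architect', 'any'] (min_width=20, slack=0)
Line 5: ['absolute', 'violin', 'draw'] (min_width=20, slack=0)
Total lines: 5

Answer: 5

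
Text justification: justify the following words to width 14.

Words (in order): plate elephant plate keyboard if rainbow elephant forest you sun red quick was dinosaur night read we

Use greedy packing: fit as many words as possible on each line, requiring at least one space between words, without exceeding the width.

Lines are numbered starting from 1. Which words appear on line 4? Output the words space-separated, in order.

Line 1: ['plate', 'elephant'] (min_width=14, slack=0)
Line 2: ['plate', 'keyboard'] (min_width=14, slack=0)
Line 3: ['if', 'rainbow'] (min_width=10, slack=4)
Line 4: ['elephant'] (min_width=8, slack=6)
Line 5: ['forest', 'you', 'sun'] (min_width=14, slack=0)
Line 6: ['red', 'quick', 'was'] (min_width=13, slack=1)
Line 7: ['dinosaur', 'night'] (min_width=14, slack=0)
Line 8: ['read', 'we'] (min_width=7, slack=7)

Answer: elephant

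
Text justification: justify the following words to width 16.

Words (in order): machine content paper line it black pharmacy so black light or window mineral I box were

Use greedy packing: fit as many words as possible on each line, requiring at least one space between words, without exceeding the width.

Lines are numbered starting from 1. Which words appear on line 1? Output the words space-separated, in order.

Line 1: ['machine', 'content'] (min_width=15, slack=1)
Line 2: ['paper', 'line', 'it'] (min_width=13, slack=3)
Line 3: ['black', 'pharmacy'] (min_width=14, slack=2)
Line 4: ['so', 'black', 'light'] (min_width=14, slack=2)
Line 5: ['or', 'window'] (min_width=9, slack=7)
Line 6: ['mineral', 'I', 'box'] (min_width=13, slack=3)
Line 7: ['were'] (min_width=4, slack=12)

Answer: machine content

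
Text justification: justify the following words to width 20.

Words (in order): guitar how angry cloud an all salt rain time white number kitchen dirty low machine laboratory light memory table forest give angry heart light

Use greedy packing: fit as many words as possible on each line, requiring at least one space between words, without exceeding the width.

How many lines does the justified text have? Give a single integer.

Line 1: ['guitar', 'how', 'angry'] (min_width=16, slack=4)
Line 2: ['cloud', 'an', 'all', 'salt'] (min_width=17, slack=3)
Line 3: ['rain', 'time', 'white'] (min_width=15, slack=5)
Line 4: ['number', 'kitchen', 'dirty'] (min_width=20, slack=0)
Line 5: ['low', 'machine'] (min_width=11, slack=9)
Line 6: ['laboratory', 'light'] (min_width=16, slack=4)
Line 7: ['memory', 'table', 'forest'] (min_width=19, slack=1)
Line 8: ['give', 'angry', 'heart'] (min_width=16, slack=4)
Line 9: ['light'] (min_width=5, slack=15)
Total lines: 9

Answer: 9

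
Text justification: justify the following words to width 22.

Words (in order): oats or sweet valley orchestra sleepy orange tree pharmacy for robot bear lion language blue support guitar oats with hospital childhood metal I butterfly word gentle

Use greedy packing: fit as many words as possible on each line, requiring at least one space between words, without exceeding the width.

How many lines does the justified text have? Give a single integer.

Line 1: ['oats', 'or', 'sweet', 'valley'] (min_width=20, slack=2)
Line 2: ['orchestra', 'sleepy'] (min_width=16, slack=6)
Line 3: ['orange', 'tree', 'pharmacy'] (min_width=20, slack=2)
Line 4: ['for', 'robot', 'bear', 'lion'] (min_width=19, slack=3)
Line 5: ['language', 'blue', 'support'] (min_width=21, slack=1)
Line 6: ['guitar', 'oats', 'with'] (min_width=16, slack=6)
Line 7: ['hospital', 'childhood'] (min_width=18, slack=4)
Line 8: ['metal', 'I', 'butterfly', 'word'] (min_width=22, slack=0)
Line 9: ['gentle'] (min_width=6, slack=16)
Total lines: 9

Answer: 9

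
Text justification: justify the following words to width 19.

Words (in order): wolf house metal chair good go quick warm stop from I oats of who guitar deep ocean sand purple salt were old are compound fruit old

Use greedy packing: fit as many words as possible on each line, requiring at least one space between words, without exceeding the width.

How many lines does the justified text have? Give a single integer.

Line 1: ['wolf', 'house', 'metal'] (min_width=16, slack=3)
Line 2: ['chair', 'good', 'go', 'quick'] (min_width=19, slack=0)
Line 3: ['warm', 'stop', 'from', 'I'] (min_width=16, slack=3)
Line 4: ['oats', 'of', 'who', 'guitar'] (min_width=18, slack=1)
Line 5: ['deep', 'ocean', 'sand'] (min_width=15, slack=4)
Line 6: ['purple', 'salt', 'were'] (min_width=16, slack=3)
Line 7: ['old', 'are', 'compound'] (min_width=16, slack=3)
Line 8: ['fruit', 'old'] (min_width=9, slack=10)
Total lines: 8

Answer: 8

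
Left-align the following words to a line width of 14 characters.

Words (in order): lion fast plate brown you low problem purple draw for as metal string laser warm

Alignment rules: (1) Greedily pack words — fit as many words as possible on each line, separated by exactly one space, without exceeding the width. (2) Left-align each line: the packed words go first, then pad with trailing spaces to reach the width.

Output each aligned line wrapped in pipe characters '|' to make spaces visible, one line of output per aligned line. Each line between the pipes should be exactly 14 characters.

Answer: |lion fast     |
|plate brown   |
|you low       |
|problem purple|
|draw for as   |
|metal string  |
|laser warm    |

Derivation:
Line 1: ['lion', 'fast'] (min_width=9, slack=5)
Line 2: ['plate', 'brown'] (min_width=11, slack=3)
Line 3: ['you', 'low'] (min_width=7, slack=7)
Line 4: ['problem', 'purple'] (min_width=14, slack=0)
Line 5: ['draw', 'for', 'as'] (min_width=11, slack=3)
Line 6: ['metal', 'string'] (min_width=12, slack=2)
Line 7: ['laser', 'warm'] (min_width=10, slack=4)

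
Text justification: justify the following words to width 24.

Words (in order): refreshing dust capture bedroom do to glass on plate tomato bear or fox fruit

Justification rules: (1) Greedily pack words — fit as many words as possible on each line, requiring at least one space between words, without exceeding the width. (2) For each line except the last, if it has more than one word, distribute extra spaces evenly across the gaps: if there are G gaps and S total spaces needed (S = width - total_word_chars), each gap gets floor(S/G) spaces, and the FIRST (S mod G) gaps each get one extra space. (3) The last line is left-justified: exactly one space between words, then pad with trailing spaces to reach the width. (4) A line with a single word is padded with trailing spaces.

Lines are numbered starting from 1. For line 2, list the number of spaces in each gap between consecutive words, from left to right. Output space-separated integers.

Line 1: ['refreshing', 'dust', 'capture'] (min_width=23, slack=1)
Line 2: ['bedroom', 'do', 'to', 'glass', 'on'] (min_width=22, slack=2)
Line 3: ['plate', 'tomato', 'bear', 'or', 'fox'] (min_width=24, slack=0)
Line 4: ['fruit'] (min_width=5, slack=19)

Answer: 2 2 1 1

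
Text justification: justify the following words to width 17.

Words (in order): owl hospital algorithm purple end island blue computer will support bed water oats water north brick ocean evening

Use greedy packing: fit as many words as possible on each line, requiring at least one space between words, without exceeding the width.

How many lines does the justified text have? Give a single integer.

Answer: 8

Derivation:
Line 1: ['owl', 'hospital'] (min_width=12, slack=5)
Line 2: ['algorithm', 'purple'] (min_width=16, slack=1)
Line 3: ['end', 'island', 'blue'] (min_width=15, slack=2)
Line 4: ['computer', 'will'] (min_width=13, slack=4)
Line 5: ['support', 'bed', 'water'] (min_width=17, slack=0)
Line 6: ['oats', 'water', 'north'] (min_width=16, slack=1)
Line 7: ['brick', 'ocean'] (min_width=11, slack=6)
Line 8: ['evening'] (min_width=7, slack=10)
Total lines: 8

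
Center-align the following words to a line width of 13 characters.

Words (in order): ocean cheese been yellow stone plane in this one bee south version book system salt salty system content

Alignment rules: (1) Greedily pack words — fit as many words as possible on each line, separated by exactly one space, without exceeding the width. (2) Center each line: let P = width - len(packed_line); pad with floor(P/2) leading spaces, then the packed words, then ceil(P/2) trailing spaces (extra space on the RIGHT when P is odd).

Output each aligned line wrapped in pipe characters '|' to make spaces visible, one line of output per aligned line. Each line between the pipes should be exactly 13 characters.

Answer: |ocean cheese |
| been yellow |
| stone plane |
| in this one |
|  bee south  |
|version book |
| system salt |
|salty system |
|   content   |

Derivation:
Line 1: ['ocean', 'cheese'] (min_width=12, slack=1)
Line 2: ['been', 'yellow'] (min_width=11, slack=2)
Line 3: ['stone', 'plane'] (min_width=11, slack=2)
Line 4: ['in', 'this', 'one'] (min_width=11, slack=2)
Line 5: ['bee', 'south'] (min_width=9, slack=4)
Line 6: ['version', 'book'] (min_width=12, slack=1)
Line 7: ['system', 'salt'] (min_width=11, slack=2)
Line 8: ['salty', 'system'] (min_width=12, slack=1)
Line 9: ['content'] (min_width=7, slack=6)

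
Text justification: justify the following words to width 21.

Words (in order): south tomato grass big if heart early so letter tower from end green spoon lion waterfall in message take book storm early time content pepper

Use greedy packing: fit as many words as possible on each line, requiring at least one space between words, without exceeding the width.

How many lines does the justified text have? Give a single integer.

Answer: 7

Derivation:
Line 1: ['south', 'tomato', 'grass'] (min_width=18, slack=3)
Line 2: ['big', 'if', 'heart', 'early', 'so'] (min_width=21, slack=0)
Line 3: ['letter', 'tower', 'from', 'end'] (min_width=21, slack=0)
Line 4: ['green', 'spoon', 'lion'] (min_width=16, slack=5)
Line 5: ['waterfall', 'in', 'message'] (min_width=20, slack=1)
Line 6: ['take', 'book', 'storm', 'early'] (min_width=21, slack=0)
Line 7: ['time', 'content', 'pepper'] (min_width=19, slack=2)
Total lines: 7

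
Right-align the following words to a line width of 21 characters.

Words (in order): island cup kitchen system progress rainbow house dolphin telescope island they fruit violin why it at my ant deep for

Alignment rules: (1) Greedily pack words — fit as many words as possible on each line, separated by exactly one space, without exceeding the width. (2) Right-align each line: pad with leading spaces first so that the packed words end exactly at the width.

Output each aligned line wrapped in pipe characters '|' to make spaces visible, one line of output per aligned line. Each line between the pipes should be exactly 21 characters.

Line 1: ['island', 'cup', 'kitchen'] (min_width=18, slack=3)
Line 2: ['system', 'progress'] (min_width=15, slack=6)
Line 3: ['rainbow', 'house', 'dolphin'] (min_width=21, slack=0)
Line 4: ['telescope', 'island', 'they'] (min_width=21, slack=0)
Line 5: ['fruit', 'violin', 'why', 'it'] (min_width=19, slack=2)
Line 6: ['at', 'my', 'ant', 'deep', 'for'] (min_width=18, slack=3)

Answer: |   island cup kitchen|
|      system progress|
|rainbow house dolphin|
|telescope island they|
|  fruit violin why it|
|   at my ant deep for|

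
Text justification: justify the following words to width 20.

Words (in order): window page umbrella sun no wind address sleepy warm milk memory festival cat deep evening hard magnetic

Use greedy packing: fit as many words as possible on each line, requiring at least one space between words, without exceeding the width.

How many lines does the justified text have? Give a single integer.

Line 1: ['window', 'page', 'umbrella'] (min_width=20, slack=0)
Line 2: ['sun', 'no', 'wind', 'address'] (min_width=19, slack=1)
Line 3: ['sleepy', 'warm', 'milk'] (min_width=16, slack=4)
Line 4: ['memory', 'festival', 'cat'] (min_width=19, slack=1)
Line 5: ['deep', 'evening', 'hard'] (min_width=17, slack=3)
Line 6: ['magnetic'] (min_width=8, slack=12)
Total lines: 6

Answer: 6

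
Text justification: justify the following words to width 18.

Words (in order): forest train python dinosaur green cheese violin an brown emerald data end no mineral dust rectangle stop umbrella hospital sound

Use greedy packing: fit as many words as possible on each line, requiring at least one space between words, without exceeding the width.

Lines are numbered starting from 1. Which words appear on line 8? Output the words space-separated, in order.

Answer: umbrella hospital

Derivation:
Line 1: ['forest', 'train'] (min_width=12, slack=6)
Line 2: ['python', 'dinosaur'] (min_width=15, slack=3)
Line 3: ['green', 'cheese'] (min_width=12, slack=6)
Line 4: ['violin', 'an', 'brown'] (min_width=15, slack=3)
Line 5: ['emerald', 'data', 'end'] (min_width=16, slack=2)
Line 6: ['no', 'mineral', 'dust'] (min_width=15, slack=3)
Line 7: ['rectangle', 'stop'] (min_width=14, slack=4)
Line 8: ['umbrella', 'hospital'] (min_width=17, slack=1)
Line 9: ['sound'] (min_width=5, slack=13)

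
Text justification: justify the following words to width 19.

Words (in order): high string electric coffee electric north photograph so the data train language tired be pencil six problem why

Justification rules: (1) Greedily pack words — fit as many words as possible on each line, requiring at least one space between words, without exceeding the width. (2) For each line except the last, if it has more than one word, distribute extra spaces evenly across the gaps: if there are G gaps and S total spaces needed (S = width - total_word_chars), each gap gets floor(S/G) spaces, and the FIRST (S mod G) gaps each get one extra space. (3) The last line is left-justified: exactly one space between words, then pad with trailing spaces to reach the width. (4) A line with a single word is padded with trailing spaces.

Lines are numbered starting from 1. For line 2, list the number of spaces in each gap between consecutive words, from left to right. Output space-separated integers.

Line 1: ['high', 'string'] (min_width=11, slack=8)
Line 2: ['electric', 'coffee'] (min_width=15, slack=4)
Line 3: ['electric', 'north'] (min_width=14, slack=5)
Line 4: ['photograph', 'so', 'the'] (min_width=17, slack=2)
Line 5: ['data', 'train', 'language'] (min_width=19, slack=0)
Line 6: ['tired', 'be', 'pencil', 'six'] (min_width=19, slack=0)
Line 7: ['problem', 'why'] (min_width=11, slack=8)

Answer: 5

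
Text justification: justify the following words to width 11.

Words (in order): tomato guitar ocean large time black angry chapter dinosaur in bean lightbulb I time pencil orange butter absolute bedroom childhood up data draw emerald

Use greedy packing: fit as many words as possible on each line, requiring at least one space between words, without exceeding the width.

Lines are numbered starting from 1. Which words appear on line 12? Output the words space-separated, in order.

Line 1: ['tomato'] (min_width=6, slack=5)
Line 2: ['guitar'] (min_width=6, slack=5)
Line 3: ['ocean', 'large'] (min_width=11, slack=0)
Line 4: ['time', 'black'] (min_width=10, slack=1)
Line 5: ['angry'] (min_width=5, slack=6)
Line 6: ['chapter'] (min_width=7, slack=4)
Line 7: ['dinosaur', 'in'] (min_width=11, slack=0)
Line 8: ['bean'] (min_width=4, slack=7)
Line 9: ['lightbulb', 'I'] (min_width=11, slack=0)
Line 10: ['time', 'pencil'] (min_width=11, slack=0)
Line 11: ['orange'] (min_width=6, slack=5)
Line 12: ['butter'] (min_width=6, slack=5)
Line 13: ['absolute'] (min_width=8, slack=3)
Line 14: ['bedroom'] (min_width=7, slack=4)
Line 15: ['childhood'] (min_width=9, slack=2)
Line 16: ['up', 'data'] (min_width=7, slack=4)
Line 17: ['draw'] (min_width=4, slack=7)
Line 18: ['emerald'] (min_width=7, slack=4)

Answer: butter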